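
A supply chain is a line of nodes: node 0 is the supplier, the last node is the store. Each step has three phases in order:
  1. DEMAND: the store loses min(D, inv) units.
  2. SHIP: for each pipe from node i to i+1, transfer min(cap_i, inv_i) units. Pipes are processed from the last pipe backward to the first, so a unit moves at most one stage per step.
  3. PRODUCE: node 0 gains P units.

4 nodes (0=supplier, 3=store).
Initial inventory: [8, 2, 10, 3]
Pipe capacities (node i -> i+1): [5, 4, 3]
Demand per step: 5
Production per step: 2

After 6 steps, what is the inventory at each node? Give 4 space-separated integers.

Step 1: demand=5,sold=3 ship[2->3]=3 ship[1->2]=2 ship[0->1]=5 prod=2 -> inv=[5 5 9 3]
Step 2: demand=5,sold=3 ship[2->3]=3 ship[1->2]=4 ship[0->1]=5 prod=2 -> inv=[2 6 10 3]
Step 3: demand=5,sold=3 ship[2->3]=3 ship[1->2]=4 ship[0->1]=2 prod=2 -> inv=[2 4 11 3]
Step 4: demand=5,sold=3 ship[2->3]=3 ship[1->2]=4 ship[0->1]=2 prod=2 -> inv=[2 2 12 3]
Step 5: demand=5,sold=3 ship[2->3]=3 ship[1->2]=2 ship[0->1]=2 prod=2 -> inv=[2 2 11 3]
Step 6: demand=5,sold=3 ship[2->3]=3 ship[1->2]=2 ship[0->1]=2 prod=2 -> inv=[2 2 10 3]

2 2 10 3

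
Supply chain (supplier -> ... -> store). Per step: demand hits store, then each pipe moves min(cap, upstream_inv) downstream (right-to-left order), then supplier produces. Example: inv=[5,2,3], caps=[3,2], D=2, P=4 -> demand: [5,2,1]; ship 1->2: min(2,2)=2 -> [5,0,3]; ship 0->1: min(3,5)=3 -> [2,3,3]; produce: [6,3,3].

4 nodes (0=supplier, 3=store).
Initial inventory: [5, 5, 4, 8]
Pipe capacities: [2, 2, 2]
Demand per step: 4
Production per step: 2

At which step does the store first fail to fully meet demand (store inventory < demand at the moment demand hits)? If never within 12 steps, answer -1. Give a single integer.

Step 1: demand=4,sold=4 ship[2->3]=2 ship[1->2]=2 ship[0->1]=2 prod=2 -> [5 5 4 6]
Step 2: demand=4,sold=4 ship[2->3]=2 ship[1->2]=2 ship[0->1]=2 prod=2 -> [5 5 4 4]
Step 3: demand=4,sold=4 ship[2->3]=2 ship[1->2]=2 ship[0->1]=2 prod=2 -> [5 5 4 2]
Step 4: demand=4,sold=2 ship[2->3]=2 ship[1->2]=2 ship[0->1]=2 prod=2 -> [5 5 4 2]
Step 5: demand=4,sold=2 ship[2->3]=2 ship[1->2]=2 ship[0->1]=2 prod=2 -> [5 5 4 2]
Step 6: demand=4,sold=2 ship[2->3]=2 ship[1->2]=2 ship[0->1]=2 prod=2 -> [5 5 4 2]
Step 7: demand=4,sold=2 ship[2->3]=2 ship[1->2]=2 ship[0->1]=2 prod=2 -> [5 5 4 2]
Step 8: demand=4,sold=2 ship[2->3]=2 ship[1->2]=2 ship[0->1]=2 prod=2 -> [5 5 4 2]
Step 9: demand=4,sold=2 ship[2->3]=2 ship[1->2]=2 ship[0->1]=2 prod=2 -> [5 5 4 2]
Step 10: demand=4,sold=2 ship[2->3]=2 ship[1->2]=2 ship[0->1]=2 prod=2 -> [5 5 4 2]
Step 11: demand=4,sold=2 ship[2->3]=2 ship[1->2]=2 ship[0->1]=2 prod=2 -> [5 5 4 2]
Step 12: demand=4,sold=2 ship[2->3]=2 ship[1->2]=2 ship[0->1]=2 prod=2 -> [5 5 4 2]
First stockout at step 4

4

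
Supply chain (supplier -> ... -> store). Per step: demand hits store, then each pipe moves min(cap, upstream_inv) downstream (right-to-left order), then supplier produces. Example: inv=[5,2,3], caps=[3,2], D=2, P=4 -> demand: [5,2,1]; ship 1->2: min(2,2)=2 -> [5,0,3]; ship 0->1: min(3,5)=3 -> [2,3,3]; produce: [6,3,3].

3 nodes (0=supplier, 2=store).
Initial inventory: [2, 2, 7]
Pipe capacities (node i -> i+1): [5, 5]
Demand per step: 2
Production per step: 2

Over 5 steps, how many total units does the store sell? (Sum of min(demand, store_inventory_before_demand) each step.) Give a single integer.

Answer: 10

Derivation:
Step 1: sold=2 (running total=2) -> [2 2 7]
Step 2: sold=2 (running total=4) -> [2 2 7]
Step 3: sold=2 (running total=6) -> [2 2 7]
Step 4: sold=2 (running total=8) -> [2 2 7]
Step 5: sold=2 (running total=10) -> [2 2 7]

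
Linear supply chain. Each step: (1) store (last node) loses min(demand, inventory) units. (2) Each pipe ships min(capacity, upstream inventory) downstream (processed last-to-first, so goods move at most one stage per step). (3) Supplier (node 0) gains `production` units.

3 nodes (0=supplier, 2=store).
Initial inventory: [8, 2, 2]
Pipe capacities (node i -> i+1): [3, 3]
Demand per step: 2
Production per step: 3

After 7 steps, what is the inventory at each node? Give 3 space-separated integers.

Step 1: demand=2,sold=2 ship[1->2]=2 ship[0->1]=3 prod=3 -> inv=[8 3 2]
Step 2: demand=2,sold=2 ship[1->2]=3 ship[0->1]=3 prod=3 -> inv=[8 3 3]
Step 3: demand=2,sold=2 ship[1->2]=3 ship[0->1]=3 prod=3 -> inv=[8 3 4]
Step 4: demand=2,sold=2 ship[1->2]=3 ship[0->1]=3 prod=3 -> inv=[8 3 5]
Step 5: demand=2,sold=2 ship[1->2]=3 ship[0->1]=3 prod=3 -> inv=[8 3 6]
Step 6: demand=2,sold=2 ship[1->2]=3 ship[0->1]=3 prod=3 -> inv=[8 3 7]
Step 7: demand=2,sold=2 ship[1->2]=3 ship[0->1]=3 prod=3 -> inv=[8 3 8]

8 3 8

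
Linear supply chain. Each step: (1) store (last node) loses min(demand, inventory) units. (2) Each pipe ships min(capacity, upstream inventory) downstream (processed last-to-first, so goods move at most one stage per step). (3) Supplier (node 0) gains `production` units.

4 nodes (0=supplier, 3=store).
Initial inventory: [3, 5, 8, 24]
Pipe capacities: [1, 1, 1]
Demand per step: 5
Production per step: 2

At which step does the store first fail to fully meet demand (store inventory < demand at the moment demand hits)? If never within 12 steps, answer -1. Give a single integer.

Step 1: demand=5,sold=5 ship[2->3]=1 ship[1->2]=1 ship[0->1]=1 prod=2 -> [4 5 8 20]
Step 2: demand=5,sold=5 ship[2->3]=1 ship[1->2]=1 ship[0->1]=1 prod=2 -> [5 5 8 16]
Step 3: demand=5,sold=5 ship[2->3]=1 ship[1->2]=1 ship[0->1]=1 prod=2 -> [6 5 8 12]
Step 4: demand=5,sold=5 ship[2->3]=1 ship[1->2]=1 ship[0->1]=1 prod=2 -> [7 5 8 8]
Step 5: demand=5,sold=5 ship[2->3]=1 ship[1->2]=1 ship[0->1]=1 prod=2 -> [8 5 8 4]
Step 6: demand=5,sold=4 ship[2->3]=1 ship[1->2]=1 ship[0->1]=1 prod=2 -> [9 5 8 1]
Step 7: demand=5,sold=1 ship[2->3]=1 ship[1->2]=1 ship[0->1]=1 prod=2 -> [10 5 8 1]
Step 8: demand=5,sold=1 ship[2->3]=1 ship[1->2]=1 ship[0->1]=1 prod=2 -> [11 5 8 1]
Step 9: demand=5,sold=1 ship[2->3]=1 ship[1->2]=1 ship[0->1]=1 prod=2 -> [12 5 8 1]
Step 10: demand=5,sold=1 ship[2->3]=1 ship[1->2]=1 ship[0->1]=1 prod=2 -> [13 5 8 1]
Step 11: demand=5,sold=1 ship[2->3]=1 ship[1->2]=1 ship[0->1]=1 prod=2 -> [14 5 8 1]
Step 12: demand=5,sold=1 ship[2->3]=1 ship[1->2]=1 ship[0->1]=1 prod=2 -> [15 5 8 1]
First stockout at step 6

6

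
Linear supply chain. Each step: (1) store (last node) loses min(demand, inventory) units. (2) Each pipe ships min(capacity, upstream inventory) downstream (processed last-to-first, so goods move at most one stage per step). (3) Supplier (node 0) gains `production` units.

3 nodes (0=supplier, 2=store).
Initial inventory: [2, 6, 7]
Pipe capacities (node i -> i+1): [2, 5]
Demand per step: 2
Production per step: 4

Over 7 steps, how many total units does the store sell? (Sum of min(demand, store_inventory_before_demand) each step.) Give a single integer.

Answer: 14

Derivation:
Step 1: sold=2 (running total=2) -> [4 3 10]
Step 2: sold=2 (running total=4) -> [6 2 11]
Step 3: sold=2 (running total=6) -> [8 2 11]
Step 4: sold=2 (running total=8) -> [10 2 11]
Step 5: sold=2 (running total=10) -> [12 2 11]
Step 6: sold=2 (running total=12) -> [14 2 11]
Step 7: sold=2 (running total=14) -> [16 2 11]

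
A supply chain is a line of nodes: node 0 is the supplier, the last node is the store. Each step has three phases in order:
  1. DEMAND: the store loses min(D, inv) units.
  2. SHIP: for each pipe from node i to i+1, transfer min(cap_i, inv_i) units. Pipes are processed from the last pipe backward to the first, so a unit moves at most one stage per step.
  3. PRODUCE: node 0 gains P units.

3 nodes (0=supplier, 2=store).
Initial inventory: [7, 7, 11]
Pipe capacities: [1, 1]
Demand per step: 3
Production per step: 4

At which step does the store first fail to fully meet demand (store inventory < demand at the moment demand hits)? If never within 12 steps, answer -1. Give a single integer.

Step 1: demand=3,sold=3 ship[1->2]=1 ship[0->1]=1 prod=4 -> [10 7 9]
Step 2: demand=3,sold=3 ship[1->2]=1 ship[0->1]=1 prod=4 -> [13 7 7]
Step 3: demand=3,sold=3 ship[1->2]=1 ship[0->1]=1 prod=4 -> [16 7 5]
Step 4: demand=3,sold=3 ship[1->2]=1 ship[0->1]=1 prod=4 -> [19 7 3]
Step 5: demand=3,sold=3 ship[1->2]=1 ship[0->1]=1 prod=4 -> [22 7 1]
Step 6: demand=3,sold=1 ship[1->2]=1 ship[0->1]=1 prod=4 -> [25 7 1]
Step 7: demand=3,sold=1 ship[1->2]=1 ship[0->1]=1 prod=4 -> [28 7 1]
Step 8: demand=3,sold=1 ship[1->2]=1 ship[0->1]=1 prod=4 -> [31 7 1]
Step 9: demand=3,sold=1 ship[1->2]=1 ship[0->1]=1 prod=4 -> [34 7 1]
Step 10: demand=3,sold=1 ship[1->2]=1 ship[0->1]=1 prod=4 -> [37 7 1]
Step 11: demand=3,sold=1 ship[1->2]=1 ship[0->1]=1 prod=4 -> [40 7 1]
Step 12: demand=3,sold=1 ship[1->2]=1 ship[0->1]=1 prod=4 -> [43 7 1]
First stockout at step 6

6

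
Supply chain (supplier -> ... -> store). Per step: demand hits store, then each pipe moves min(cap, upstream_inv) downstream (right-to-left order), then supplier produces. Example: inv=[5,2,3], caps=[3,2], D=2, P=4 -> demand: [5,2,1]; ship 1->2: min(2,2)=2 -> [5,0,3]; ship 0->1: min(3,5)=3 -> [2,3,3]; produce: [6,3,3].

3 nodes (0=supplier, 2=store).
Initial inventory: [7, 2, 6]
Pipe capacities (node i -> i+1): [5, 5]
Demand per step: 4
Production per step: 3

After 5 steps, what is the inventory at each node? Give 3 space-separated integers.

Step 1: demand=4,sold=4 ship[1->2]=2 ship[0->1]=5 prod=3 -> inv=[5 5 4]
Step 2: demand=4,sold=4 ship[1->2]=5 ship[0->1]=5 prod=3 -> inv=[3 5 5]
Step 3: demand=4,sold=4 ship[1->2]=5 ship[0->1]=3 prod=3 -> inv=[3 3 6]
Step 4: demand=4,sold=4 ship[1->2]=3 ship[0->1]=3 prod=3 -> inv=[3 3 5]
Step 5: demand=4,sold=4 ship[1->2]=3 ship[0->1]=3 prod=3 -> inv=[3 3 4]

3 3 4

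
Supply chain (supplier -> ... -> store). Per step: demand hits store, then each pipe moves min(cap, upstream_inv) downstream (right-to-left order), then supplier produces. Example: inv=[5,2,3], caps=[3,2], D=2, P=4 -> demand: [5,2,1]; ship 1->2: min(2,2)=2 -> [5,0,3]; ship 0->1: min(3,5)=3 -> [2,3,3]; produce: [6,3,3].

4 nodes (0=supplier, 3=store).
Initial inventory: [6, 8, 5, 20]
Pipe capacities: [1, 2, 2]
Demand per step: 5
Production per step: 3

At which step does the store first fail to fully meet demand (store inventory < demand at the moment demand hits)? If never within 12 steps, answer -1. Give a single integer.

Step 1: demand=5,sold=5 ship[2->3]=2 ship[1->2]=2 ship[0->1]=1 prod=3 -> [8 7 5 17]
Step 2: demand=5,sold=5 ship[2->3]=2 ship[1->2]=2 ship[0->1]=1 prod=3 -> [10 6 5 14]
Step 3: demand=5,sold=5 ship[2->3]=2 ship[1->2]=2 ship[0->1]=1 prod=3 -> [12 5 5 11]
Step 4: demand=5,sold=5 ship[2->3]=2 ship[1->2]=2 ship[0->1]=1 prod=3 -> [14 4 5 8]
Step 5: demand=5,sold=5 ship[2->3]=2 ship[1->2]=2 ship[0->1]=1 prod=3 -> [16 3 5 5]
Step 6: demand=5,sold=5 ship[2->3]=2 ship[1->2]=2 ship[0->1]=1 prod=3 -> [18 2 5 2]
Step 7: demand=5,sold=2 ship[2->3]=2 ship[1->2]=2 ship[0->1]=1 prod=3 -> [20 1 5 2]
Step 8: demand=5,sold=2 ship[2->3]=2 ship[1->2]=1 ship[0->1]=1 prod=3 -> [22 1 4 2]
Step 9: demand=5,sold=2 ship[2->3]=2 ship[1->2]=1 ship[0->1]=1 prod=3 -> [24 1 3 2]
Step 10: demand=5,sold=2 ship[2->3]=2 ship[1->2]=1 ship[0->1]=1 prod=3 -> [26 1 2 2]
Step 11: demand=5,sold=2 ship[2->3]=2 ship[1->2]=1 ship[0->1]=1 prod=3 -> [28 1 1 2]
Step 12: demand=5,sold=2 ship[2->3]=1 ship[1->2]=1 ship[0->1]=1 prod=3 -> [30 1 1 1]
First stockout at step 7

7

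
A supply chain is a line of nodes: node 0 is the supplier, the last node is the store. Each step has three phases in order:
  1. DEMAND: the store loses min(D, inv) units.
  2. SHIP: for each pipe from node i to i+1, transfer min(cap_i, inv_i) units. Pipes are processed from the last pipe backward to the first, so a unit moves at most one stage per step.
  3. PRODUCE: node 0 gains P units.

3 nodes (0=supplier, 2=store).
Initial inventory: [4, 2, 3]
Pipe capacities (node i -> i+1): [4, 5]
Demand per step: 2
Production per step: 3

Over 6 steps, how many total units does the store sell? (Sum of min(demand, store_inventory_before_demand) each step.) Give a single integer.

Step 1: sold=2 (running total=2) -> [3 4 3]
Step 2: sold=2 (running total=4) -> [3 3 5]
Step 3: sold=2 (running total=6) -> [3 3 6]
Step 4: sold=2 (running total=8) -> [3 3 7]
Step 5: sold=2 (running total=10) -> [3 3 8]
Step 6: sold=2 (running total=12) -> [3 3 9]

Answer: 12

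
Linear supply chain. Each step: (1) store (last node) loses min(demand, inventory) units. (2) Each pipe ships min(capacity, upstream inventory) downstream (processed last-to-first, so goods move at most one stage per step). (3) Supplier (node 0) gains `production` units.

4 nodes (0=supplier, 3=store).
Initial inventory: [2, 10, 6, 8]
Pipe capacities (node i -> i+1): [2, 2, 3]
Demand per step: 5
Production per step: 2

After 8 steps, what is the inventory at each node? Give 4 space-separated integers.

Step 1: demand=5,sold=5 ship[2->3]=3 ship[1->2]=2 ship[0->1]=2 prod=2 -> inv=[2 10 5 6]
Step 2: demand=5,sold=5 ship[2->3]=3 ship[1->2]=2 ship[0->1]=2 prod=2 -> inv=[2 10 4 4]
Step 3: demand=5,sold=4 ship[2->3]=3 ship[1->2]=2 ship[0->1]=2 prod=2 -> inv=[2 10 3 3]
Step 4: demand=5,sold=3 ship[2->3]=3 ship[1->2]=2 ship[0->1]=2 prod=2 -> inv=[2 10 2 3]
Step 5: demand=5,sold=3 ship[2->3]=2 ship[1->2]=2 ship[0->1]=2 prod=2 -> inv=[2 10 2 2]
Step 6: demand=5,sold=2 ship[2->3]=2 ship[1->2]=2 ship[0->1]=2 prod=2 -> inv=[2 10 2 2]
Step 7: demand=5,sold=2 ship[2->3]=2 ship[1->2]=2 ship[0->1]=2 prod=2 -> inv=[2 10 2 2]
Step 8: demand=5,sold=2 ship[2->3]=2 ship[1->2]=2 ship[0->1]=2 prod=2 -> inv=[2 10 2 2]

2 10 2 2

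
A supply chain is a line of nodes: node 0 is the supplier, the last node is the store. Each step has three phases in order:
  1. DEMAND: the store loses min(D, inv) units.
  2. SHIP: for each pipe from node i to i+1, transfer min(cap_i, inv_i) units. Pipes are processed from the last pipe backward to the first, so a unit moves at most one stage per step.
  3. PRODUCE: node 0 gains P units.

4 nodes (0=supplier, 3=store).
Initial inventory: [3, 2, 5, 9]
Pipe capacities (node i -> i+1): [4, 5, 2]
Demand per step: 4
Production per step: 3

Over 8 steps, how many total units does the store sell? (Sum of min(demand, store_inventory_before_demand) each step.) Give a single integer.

Step 1: sold=4 (running total=4) -> [3 3 5 7]
Step 2: sold=4 (running total=8) -> [3 3 6 5]
Step 3: sold=4 (running total=12) -> [3 3 7 3]
Step 4: sold=3 (running total=15) -> [3 3 8 2]
Step 5: sold=2 (running total=17) -> [3 3 9 2]
Step 6: sold=2 (running total=19) -> [3 3 10 2]
Step 7: sold=2 (running total=21) -> [3 3 11 2]
Step 8: sold=2 (running total=23) -> [3 3 12 2]

Answer: 23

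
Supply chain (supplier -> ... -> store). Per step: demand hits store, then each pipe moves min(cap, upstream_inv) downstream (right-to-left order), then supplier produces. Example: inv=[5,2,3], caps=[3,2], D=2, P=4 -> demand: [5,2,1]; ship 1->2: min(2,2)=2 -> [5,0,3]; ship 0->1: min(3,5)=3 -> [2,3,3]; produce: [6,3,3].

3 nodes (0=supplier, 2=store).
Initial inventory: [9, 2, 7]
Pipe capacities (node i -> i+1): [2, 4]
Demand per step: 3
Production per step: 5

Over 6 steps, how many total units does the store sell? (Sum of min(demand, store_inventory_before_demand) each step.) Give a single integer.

Step 1: sold=3 (running total=3) -> [12 2 6]
Step 2: sold=3 (running total=6) -> [15 2 5]
Step 3: sold=3 (running total=9) -> [18 2 4]
Step 4: sold=3 (running total=12) -> [21 2 3]
Step 5: sold=3 (running total=15) -> [24 2 2]
Step 6: sold=2 (running total=17) -> [27 2 2]

Answer: 17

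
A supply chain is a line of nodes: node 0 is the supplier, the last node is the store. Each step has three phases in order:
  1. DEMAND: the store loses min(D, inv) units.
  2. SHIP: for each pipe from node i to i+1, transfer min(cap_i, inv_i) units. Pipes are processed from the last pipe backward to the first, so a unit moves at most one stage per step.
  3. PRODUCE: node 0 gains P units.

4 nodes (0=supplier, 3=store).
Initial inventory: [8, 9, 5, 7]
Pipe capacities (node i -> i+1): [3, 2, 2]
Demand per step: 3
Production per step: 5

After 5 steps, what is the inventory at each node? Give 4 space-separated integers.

Step 1: demand=3,sold=3 ship[2->3]=2 ship[1->2]=2 ship[0->1]=3 prod=5 -> inv=[10 10 5 6]
Step 2: demand=3,sold=3 ship[2->3]=2 ship[1->2]=2 ship[0->1]=3 prod=5 -> inv=[12 11 5 5]
Step 3: demand=3,sold=3 ship[2->3]=2 ship[1->2]=2 ship[0->1]=3 prod=5 -> inv=[14 12 5 4]
Step 4: demand=3,sold=3 ship[2->3]=2 ship[1->2]=2 ship[0->1]=3 prod=5 -> inv=[16 13 5 3]
Step 5: demand=3,sold=3 ship[2->3]=2 ship[1->2]=2 ship[0->1]=3 prod=5 -> inv=[18 14 5 2]

18 14 5 2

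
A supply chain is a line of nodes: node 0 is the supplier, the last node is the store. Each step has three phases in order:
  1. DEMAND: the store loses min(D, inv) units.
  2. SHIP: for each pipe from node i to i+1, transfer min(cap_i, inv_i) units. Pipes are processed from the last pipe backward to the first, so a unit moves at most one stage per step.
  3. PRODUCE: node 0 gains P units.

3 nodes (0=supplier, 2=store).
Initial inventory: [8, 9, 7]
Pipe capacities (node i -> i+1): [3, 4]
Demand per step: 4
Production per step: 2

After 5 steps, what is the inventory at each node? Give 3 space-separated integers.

Step 1: demand=4,sold=4 ship[1->2]=4 ship[0->1]=3 prod=2 -> inv=[7 8 7]
Step 2: demand=4,sold=4 ship[1->2]=4 ship[0->1]=3 prod=2 -> inv=[6 7 7]
Step 3: demand=4,sold=4 ship[1->2]=4 ship[0->1]=3 prod=2 -> inv=[5 6 7]
Step 4: demand=4,sold=4 ship[1->2]=4 ship[0->1]=3 prod=2 -> inv=[4 5 7]
Step 5: demand=4,sold=4 ship[1->2]=4 ship[0->1]=3 prod=2 -> inv=[3 4 7]

3 4 7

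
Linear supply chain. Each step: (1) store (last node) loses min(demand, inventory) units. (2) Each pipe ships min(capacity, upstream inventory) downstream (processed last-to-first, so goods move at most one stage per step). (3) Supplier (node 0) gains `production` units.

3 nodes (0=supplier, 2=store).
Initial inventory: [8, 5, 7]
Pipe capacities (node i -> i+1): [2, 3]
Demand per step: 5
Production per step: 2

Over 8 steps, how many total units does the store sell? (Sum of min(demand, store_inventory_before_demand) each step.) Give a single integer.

Answer: 24

Derivation:
Step 1: sold=5 (running total=5) -> [8 4 5]
Step 2: sold=5 (running total=10) -> [8 3 3]
Step 3: sold=3 (running total=13) -> [8 2 3]
Step 4: sold=3 (running total=16) -> [8 2 2]
Step 5: sold=2 (running total=18) -> [8 2 2]
Step 6: sold=2 (running total=20) -> [8 2 2]
Step 7: sold=2 (running total=22) -> [8 2 2]
Step 8: sold=2 (running total=24) -> [8 2 2]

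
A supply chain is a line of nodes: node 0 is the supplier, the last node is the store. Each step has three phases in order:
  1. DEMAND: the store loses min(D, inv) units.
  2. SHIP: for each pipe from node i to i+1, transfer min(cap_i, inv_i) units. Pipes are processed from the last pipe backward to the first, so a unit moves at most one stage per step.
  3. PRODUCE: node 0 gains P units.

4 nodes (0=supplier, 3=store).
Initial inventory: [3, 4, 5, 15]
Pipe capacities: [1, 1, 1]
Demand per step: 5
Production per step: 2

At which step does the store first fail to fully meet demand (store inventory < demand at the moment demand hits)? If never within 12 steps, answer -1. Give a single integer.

Step 1: demand=5,sold=5 ship[2->3]=1 ship[1->2]=1 ship[0->1]=1 prod=2 -> [4 4 5 11]
Step 2: demand=5,sold=5 ship[2->3]=1 ship[1->2]=1 ship[0->1]=1 prod=2 -> [5 4 5 7]
Step 3: demand=5,sold=5 ship[2->3]=1 ship[1->2]=1 ship[0->1]=1 prod=2 -> [6 4 5 3]
Step 4: demand=5,sold=3 ship[2->3]=1 ship[1->2]=1 ship[0->1]=1 prod=2 -> [7 4 5 1]
Step 5: demand=5,sold=1 ship[2->3]=1 ship[1->2]=1 ship[0->1]=1 prod=2 -> [8 4 5 1]
Step 6: demand=5,sold=1 ship[2->3]=1 ship[1->2]=1 ship[0->1]=1 prod=2 -> [9 4 5 1]
Step 7: demand=5,sold=1 ship[2->3]=1 ship[1->2]=1 ship[0->1]=1 prod=2 -> [10 4 5 1]
Step 8: demand=5,sold=1 ship[2->3]=1 ship[1->2]=1 ship[0->1]=1 prod=2 -> [11 4 5 1]
Step 9: demand=5,sold=1 ship[2->3]=1 ship[1->2]=1 ship[0->1]=1 prod=2 -> [12 4 5 1]
Step 10: demand=5,sold=1 ship[2->3]=1 ship[1->2]=1 ship[0->1]=1 prod=2 -> [13 4 5 1]
Step 11: demand=5,sold=1 ship[2->3]=1 ship[1->2]=1 ship[0->1]=1 prod=2 -> [14 4 5 1]
Step 12: demand=5,sold=1 ship[2->3]=1 ship[1->2]=1 ship[0->1]=1 prod=2 -> [15 4 5 1]
First stockout at step 4

4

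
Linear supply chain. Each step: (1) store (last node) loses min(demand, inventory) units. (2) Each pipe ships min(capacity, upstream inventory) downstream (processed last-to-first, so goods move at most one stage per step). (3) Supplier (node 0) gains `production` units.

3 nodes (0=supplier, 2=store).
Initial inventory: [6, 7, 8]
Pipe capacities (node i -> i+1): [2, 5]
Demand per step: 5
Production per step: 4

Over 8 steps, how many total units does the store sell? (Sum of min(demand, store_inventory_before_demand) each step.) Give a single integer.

Answer: 27

Derivation:
Step 1: sold=5 (running total=5) -> [8 4 8]
Step 2: sold=5 (running total=10) -> [10 2 7]
Step 3: sold=5 (running total=15) -> [12 2 4]
Step 4: sold=4 (running total=19) -> [14 2 2]
Step 5: sold=2 (running total=21) -> [16 2 2]
Step 6: sold=2 (running total=23) -> [18 2 2]
Step 7: sold=2 (running total=25) -> [20 2 2]
Step 8: sold=2 (running total=27) -> [22 2 2]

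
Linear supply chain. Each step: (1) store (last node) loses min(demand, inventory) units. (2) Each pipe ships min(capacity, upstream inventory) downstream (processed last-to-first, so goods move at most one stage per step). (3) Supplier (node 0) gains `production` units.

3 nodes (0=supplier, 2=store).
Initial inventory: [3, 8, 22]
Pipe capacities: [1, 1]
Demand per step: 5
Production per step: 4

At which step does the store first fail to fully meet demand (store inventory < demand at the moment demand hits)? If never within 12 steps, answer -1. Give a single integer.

Step 1: demand=5,sold=5 ship[1->2]=1 ship[0->1]=1 prod=4 -> [6 8 18]
Step 2: demand=5,sold=5 ship[1->2]=1 ship[0->1]=1 prod=4 -> [9 8 14]
Step 3: demand=5,sold=5 ship[1->2]=1 ship[0->1]=1 prod=4 -> [12 8 10]
Step 4: demand=5,sold=5 ship[1->2]=1 ship[0->1]=1 prod=4 -> [15 8 6]
Step 5: demand=5,sold=5 ship[1->2]=1 ship[0->1]=1 prod=4 -> [18 8 2]
Step 6: demand=5,sold=2 ship[1->2]=1 ship[0->1]=1 prod=4 -> [21 8 1]
Step 7: demand=5,sold=1 ship[1->2]=1 ship[0->1]=1 prod=4 -> [24 8 1]
Step 8: demand=5,sold=1 ship[1->2]=1 ship[0->1]=1 prod=4 -> [27 8 1]
Step 9: demand=5,sold=1 ship[1->2]=1 ship[0->1]=1 prod=4 -> [30 8 1]
Step 10: demand=5,sold=1 ship[1->2]=1 ship[0->1]=1 prod=4 -> [33 8 1]
Step 11: demand=5,sold=1 ship[1->2]=1 ship[0->1]=1 prod=4 -> [36 8 1]
Step 12: demand=5,sold=1 ship[1->2]=1 ship[0->1]=1 prod=4 -> [39 8 1]
First stockout at step 6

6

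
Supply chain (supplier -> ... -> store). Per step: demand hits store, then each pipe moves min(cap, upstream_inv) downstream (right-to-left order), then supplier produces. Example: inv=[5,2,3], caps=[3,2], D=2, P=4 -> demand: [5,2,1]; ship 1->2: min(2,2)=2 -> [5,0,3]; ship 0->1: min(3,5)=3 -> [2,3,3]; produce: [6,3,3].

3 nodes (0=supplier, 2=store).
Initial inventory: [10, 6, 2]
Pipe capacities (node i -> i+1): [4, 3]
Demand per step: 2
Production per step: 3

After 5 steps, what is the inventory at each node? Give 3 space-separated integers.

Step 1: demand=2,sold=2 ship[1->2]=3 ship[0->1]=4 prod=3 -> inv=[9 7 3]
Step 2: demand=2,sold=2 ship[1->2]=3 ship[0->1]=4 prod=3 -> inv=[8 8 4]
Step 3: demand=2,sold=2 ship[1->2]=3 ship[0->1]=4 prod=3 -> inv=[7 9 5]
Step 4: demand=2,sold=2 ship[1->2]=3 ship[0->1]=4 prod=3 -> inv=[6 10 6]
Step 5: demand=2,sold=2 ship[1->2]=3 ship[0->1]=4 prod=3 -> inv=[5 11 7]

5 11 7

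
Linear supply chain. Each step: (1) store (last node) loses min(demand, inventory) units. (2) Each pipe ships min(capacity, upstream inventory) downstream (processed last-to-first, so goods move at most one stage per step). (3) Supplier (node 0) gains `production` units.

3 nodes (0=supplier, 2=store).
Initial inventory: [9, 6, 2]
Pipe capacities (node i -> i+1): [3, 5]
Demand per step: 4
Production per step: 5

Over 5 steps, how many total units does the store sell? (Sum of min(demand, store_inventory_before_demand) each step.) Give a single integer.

Step 1: sold=2 (running total=2) -> [11 4 5]
Step 2: sold=4 (running total=6) -> [13 3 5]
Step 3: sold=4 (running total=10) -> [15 3 4]
Step 4: sold=4 (running total=14) -> [17 3 3]
Step 5: sold=3 (running total=17) -> [19 3 3]

Answer: 17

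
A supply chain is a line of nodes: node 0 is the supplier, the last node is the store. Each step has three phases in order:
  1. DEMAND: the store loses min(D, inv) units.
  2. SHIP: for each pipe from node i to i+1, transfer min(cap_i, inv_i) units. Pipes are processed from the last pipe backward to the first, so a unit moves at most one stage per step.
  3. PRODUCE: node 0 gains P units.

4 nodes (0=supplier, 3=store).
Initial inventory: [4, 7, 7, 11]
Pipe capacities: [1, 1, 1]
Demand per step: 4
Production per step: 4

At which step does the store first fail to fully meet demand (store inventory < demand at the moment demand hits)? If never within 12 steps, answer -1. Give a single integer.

Step 1: demand=4,sold=4 ship[2->3]=1 ship[1->2]=1 ship[0->1]=1 prod=4 -> [7 7 7 8]
Step 2: demand=4,sold=4 ship[2->3]=1 ship[1->2]=1 ship[0->1]=1 prod=4 -> [10 7 7 5]
Step 3: demand=4,sold=4 ship[2->3]=1 ship[1->2]=1 ship[0->1]=1 prod=4 -> [13 7 7 2]
Step 4: demand=4,sold=2 ship[2->3]=1 ship[1->2]=1 ship[0->1]=1 prod=4 -> [16 7 7 1]
Step 5: demand=4,sold=1 ship[2->3]=1 ship[1->2]=1 ship[0->1]=1 prod=4 -> [19 7 7 1]
Step 6: demand=4,sold=1 ship[2->3]=1 ship[1->2]=1 ship[0->1]=1 prod=4 -> [22 7 7 1]
Step 7: demand=4,sold=1 ship[2->3]=1 ship[1->2]=1 ship[0->1]=1 prod=4 -> [25 7 7 1]
Step 8: demand=4,sold=1 ship[2->3]=1 ship[1->2]=1 ship[0->1]=1 prod=4 -> [28 7 7 1]
Step 9: demand=4,sold=1 ship[2->3]=1 ship[1->2]=1 ship[0->1]=1 prod=4 -> [31 7 7 1]
Step 10: demand=4,sold=1 ship[2->3]=1 ship[1->2]=1 ship[0->1]=1 prod=4 -> [34 7 7 1]
Step 11: demand=4,sold=1 ship[2->3]=1 ship[1->2]=1 ship[0->1]=1 prod=4 -> [37 7 7 1]
Step 12: demand=4,sold=1 ship[2->3]=1 ship[1->2]=1 ship[0->1]=1 prod=4 -> [40 7 7 1]
First stockout at step 4

4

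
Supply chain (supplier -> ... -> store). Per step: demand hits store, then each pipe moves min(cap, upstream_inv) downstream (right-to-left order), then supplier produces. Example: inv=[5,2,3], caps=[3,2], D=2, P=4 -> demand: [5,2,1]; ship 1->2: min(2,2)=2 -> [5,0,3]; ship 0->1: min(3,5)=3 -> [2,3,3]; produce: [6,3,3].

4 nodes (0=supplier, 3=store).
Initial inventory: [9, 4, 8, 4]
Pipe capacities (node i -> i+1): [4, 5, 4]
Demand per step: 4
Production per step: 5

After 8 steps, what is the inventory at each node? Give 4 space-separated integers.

Step 1: demand=4,sold=4 ship[2->3]=4 ship[1->2]=4 ship[0->1]=4 prod=5 -> inv=[10 4 8 4]
Step 2: demand=4,sold=4 ship[2->3]=4 ship[1->2]=4 ship[0->1]=4 prod=5 -> inv=[11 4 8 4]
Step 3: demand=4,sold=4 ship[2->3]=4 ship[1->2]=4 ship[0->1]=4 prod=5 -> inv=[12 4 8 4]
Step 4: demand=4,sold=4 ship[2->3]=4 ship[1->2]=4 ship[0->1]=4 prod=5 -> inv=[13 4 8 4]
Step 5: demand=4,sold=4 ship[2->3]=4 ship[1->2]=4 ship[0->1]=4 prod=5 -> inv=[14 4 8 4]
Step 6: demand=4,sold=4 ship[2->3]=4 ship[1->2]=4 ship[0->1]=4 prod=5 -> inv=[15 4 8 4]
Step 7: demand=4,sold=4 ship[2->3]=4 ship[1->2]=4 ship[0->1]=4 prod=5 -> inv=[16 4 8 4]
Step 8: demand=4,sold=4 ship[2->3]=4 ship[1->2]=4 ship[0->1]=4 prod=5 -> inv=[17 4 8 4]

17 4 8 4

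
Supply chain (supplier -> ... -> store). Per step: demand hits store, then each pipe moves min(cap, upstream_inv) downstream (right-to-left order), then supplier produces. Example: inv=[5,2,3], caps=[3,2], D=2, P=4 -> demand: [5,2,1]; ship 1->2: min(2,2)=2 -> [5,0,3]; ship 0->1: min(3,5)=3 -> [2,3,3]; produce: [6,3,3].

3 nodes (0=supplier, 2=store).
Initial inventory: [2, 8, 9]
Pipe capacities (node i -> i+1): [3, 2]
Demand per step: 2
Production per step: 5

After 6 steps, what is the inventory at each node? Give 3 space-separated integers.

Step 1: demand=2,sold=2 ship[1->2]=2 ship[0->1]=2 prod=5 -> inv=[5 8 9]
Step 2: demand=2,sold=2 ship[1->2]=2 ship[0->1]=3 prod=5 -> inv=[7 9 9]
Step 3: demand=2,sold=2 ship[1->2]=2 ship[0->1]=3 prod=5 -> inv=[9 10 9]
Step 4: demand=2,sold=2 ship[1->2]=2 ship[0->1]=3 prod=5 -> inv=[11 11 9]
Step 5: demand=2,sold=2 ship[1->2]=2 ship[0->1]=3 prod=5 -> inv=[13 12 9]
Step 6: demand=2,sold=2 ship[1->2]=2 ship[0->1]=3 prod=5 -> inv=[15 13 9]

15 13 9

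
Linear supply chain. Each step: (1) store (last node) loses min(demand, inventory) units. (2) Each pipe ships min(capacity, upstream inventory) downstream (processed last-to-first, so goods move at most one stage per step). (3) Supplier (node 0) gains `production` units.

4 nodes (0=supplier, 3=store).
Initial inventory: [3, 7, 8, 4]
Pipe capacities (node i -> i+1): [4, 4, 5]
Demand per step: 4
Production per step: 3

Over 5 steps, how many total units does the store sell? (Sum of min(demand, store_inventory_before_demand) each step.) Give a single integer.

Answer: 20

Derivation:
Step 1: sold=4 (running total=4) -> [3 6 7 5]
Step 2: sold=4 (running total=8) -> [3 5 6 6]
Step 3: sold=4 (running total=12) -> [3 4 5 7]
Step 4: sold=4 (running total=16) -> [3 3 4 8]
Step 5: sold=4 (running total=20) -> [3 3 3 8]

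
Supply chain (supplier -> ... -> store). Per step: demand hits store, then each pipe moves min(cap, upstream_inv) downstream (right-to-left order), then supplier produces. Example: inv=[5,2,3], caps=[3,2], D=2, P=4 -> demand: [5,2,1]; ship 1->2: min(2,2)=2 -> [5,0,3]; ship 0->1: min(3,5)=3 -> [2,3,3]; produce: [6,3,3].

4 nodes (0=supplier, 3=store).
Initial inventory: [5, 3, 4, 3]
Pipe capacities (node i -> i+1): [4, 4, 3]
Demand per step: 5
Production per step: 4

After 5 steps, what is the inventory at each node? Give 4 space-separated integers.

Step 1: demand=5,sold=3 ship[2->3]=3 ship[1->2]=3 ship[0->1]=4 prod=4 -> inv=[5 4 4 3]
Step 2: demand=5,sold=3 ship[2->3]=3 ship[1->2]=4 ship[0->1]=4 prod=4 -> inv=[5 4 5 3]
Step 3: demand=5,sold=3 ship[2->3]=3 ship[1->2]=4 ship[0->1]=4 prod=4 -> inv=[5 4 6 3]
Step 4: demand=5,sold=3 ship[2->3]=3 ship[1->2]=4 ship[0->1]=4 prod=4 -> inv=[5 4 7 3]
Step 5: demand=5,sold=3 ship[2->3]=3 ship[1->2]=4 ship[0->1]=4 prod=4 -> inv=[5 4 8 3]

5 4 8 3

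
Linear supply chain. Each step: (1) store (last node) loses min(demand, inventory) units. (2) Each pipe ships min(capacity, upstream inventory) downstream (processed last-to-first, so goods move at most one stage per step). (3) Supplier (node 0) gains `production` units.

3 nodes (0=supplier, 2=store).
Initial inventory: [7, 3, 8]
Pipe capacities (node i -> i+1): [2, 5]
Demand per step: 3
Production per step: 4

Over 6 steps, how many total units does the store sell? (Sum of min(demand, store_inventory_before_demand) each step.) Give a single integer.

Step 1: sold=3 (running total=3) -> [9 2 8]
Step 2: sold=3 (running total=6) -> [11 2 7]
Step 3: sold=3 (running total=9) -> [13 2 6]
Step 4: sold=3 (running total=12) -> [15 2 5]
Step 5: sold=3 (running total=15) -> [17 2 4]
Step 6: sold=3 (running total=18) -> [19 2 3]

Answer: 18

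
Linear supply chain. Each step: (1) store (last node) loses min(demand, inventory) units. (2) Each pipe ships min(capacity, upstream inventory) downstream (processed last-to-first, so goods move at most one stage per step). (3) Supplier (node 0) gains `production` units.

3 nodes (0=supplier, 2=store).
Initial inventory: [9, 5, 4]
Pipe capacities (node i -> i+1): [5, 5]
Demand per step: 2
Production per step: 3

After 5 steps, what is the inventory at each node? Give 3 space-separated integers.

Step 1: demand=2,sold=2 ship[1->2]=5 ship[0->1]=5 prod=3 -> inv=[7 5 7]
Step 2: demand=2,sold=2 ship[1->2]=5 ship[0->1]=5 prod=3 -> inv=[5 5 10]
Step 3: demand=2,sold=2 ship[1->2]=5 ship[0->1]=5 prod=3 -> inv=[3 5 13]
Step 4: demand=2,sold=2 ship[1->2]=5 ship[0->1]=3 prod=3 -> inv=[3 3 16]
Step 5: demand=2,sold=2 ship[1->2]=3 ship[0->1]=3 prod=3 -> inv=[3 3 17]

3 3 17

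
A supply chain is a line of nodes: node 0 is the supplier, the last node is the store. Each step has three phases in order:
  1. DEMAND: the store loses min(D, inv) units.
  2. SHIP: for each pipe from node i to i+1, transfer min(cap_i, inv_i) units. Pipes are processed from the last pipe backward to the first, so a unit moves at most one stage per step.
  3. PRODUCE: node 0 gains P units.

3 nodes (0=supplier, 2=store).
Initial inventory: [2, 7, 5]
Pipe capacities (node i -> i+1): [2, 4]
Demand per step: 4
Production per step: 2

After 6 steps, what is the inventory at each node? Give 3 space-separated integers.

Step 1: demand=4,sold=4 ship[1->2]=4 ship[0->1]=2 prod=2 -> inv=[2 5 5]
Step 2: demand=4,sold=4 ship[1->2]=4 ship[0->1]=2 prod=2 -> inv=[2 3 5]
Step 3: demand=4,sold=4 ship[1->2]=3 ship[0->1]=2 prod=2 -> inv=[2 2 4]
Step 4: demand=4,sold=4 ship[1->2]=2 ship[0->1]=2 prod=2 -> inv=[2 2 2]
Step 5: demand=4,sold=2 ship[1->2]=2 ship[0->1]=2 prod=2 -> inv=[2 2 2]
Step 6: demand=4,sold=2 ship[1->2]=2 ship[0->1]=2 prod=2 -> inv=[2 2 2]

2 2 2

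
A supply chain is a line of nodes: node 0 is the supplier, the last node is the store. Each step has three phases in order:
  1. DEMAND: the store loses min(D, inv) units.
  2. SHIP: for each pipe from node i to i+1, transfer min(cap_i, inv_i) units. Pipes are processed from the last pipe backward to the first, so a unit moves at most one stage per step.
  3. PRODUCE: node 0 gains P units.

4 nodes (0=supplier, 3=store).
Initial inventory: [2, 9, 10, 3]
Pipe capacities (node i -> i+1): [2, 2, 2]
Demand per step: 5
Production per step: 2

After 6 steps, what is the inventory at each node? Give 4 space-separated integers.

Step 1: demand=5,sold=3 ship[2->3]=2 ship[1->2]=2 ship[0->1]=2 prod=2 -> inv=[2 9 10 2]
Step 2: demand=5,sold=2 ship[2->3]=2 ship[1->2]=2 ship[0->1]=2 prod=2 -> inv=[2 9 10 2]
Step 3: demand=5,sold=2 ship[2->3]=2 ship[1->2]=2 ship[0->1]=2 prod=2 -> inv=[2 9 10 2]
Step 4: demand=5,sold=2 ship[2->3]=2 ship[1->2]=2 ship[0->1]=2 prod=2 -> inv=[2 9 10 2]
Step 5: demand=5,sold=2 ship[2->3]=2 ship[1->2]=2 ship[0->1]=2 prod=2 -> inv=[2 9 10 2]
Step 6: demand=5,sold=2 ship[2->3]=2 ship[1->2]=2 ship[0->1]=2 prod=2 -> inv=[2 9 10 2]

2 9 10 2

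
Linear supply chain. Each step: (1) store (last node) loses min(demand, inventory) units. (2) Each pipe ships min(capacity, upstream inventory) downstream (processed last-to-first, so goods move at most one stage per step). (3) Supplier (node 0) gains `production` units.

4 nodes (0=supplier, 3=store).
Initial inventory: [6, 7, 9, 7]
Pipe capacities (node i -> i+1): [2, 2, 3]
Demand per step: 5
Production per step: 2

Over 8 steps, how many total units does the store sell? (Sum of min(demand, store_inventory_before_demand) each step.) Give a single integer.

Answer: 28

Derivation:
Step 1: sold=5 (running total=5) -> [6 7 8 5]
Step 2: sold=5 (running total=10) -> [6 7 7 3]
Step 3: sold=3 (running total=13) -> [6 7 6 3]
Step 4: sold=3 (running total=16) -> [6 7 5 3]
Step 5: sold=3 (running total=19) -> [6 7 4 3]
Step 6: sold=3 (running total=22) -> [6 7 3 3]
Step 7: sold=3 (running total=25) -> [6 7 2 3]
Step 8: sold=3 (running total=28) -> [6 7 2 2]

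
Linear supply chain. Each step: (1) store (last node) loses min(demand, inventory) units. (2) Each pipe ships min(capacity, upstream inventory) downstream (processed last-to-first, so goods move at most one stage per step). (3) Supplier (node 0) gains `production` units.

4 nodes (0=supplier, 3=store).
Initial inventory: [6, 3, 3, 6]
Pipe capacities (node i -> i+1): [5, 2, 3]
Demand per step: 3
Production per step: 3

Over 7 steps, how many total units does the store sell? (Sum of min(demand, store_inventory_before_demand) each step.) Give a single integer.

Answer: 19

Derivation:
Step 1: sold=3 (running total=3) -> [4 6 2 6]
Step 2: sold=3 (running total=6) -> [3 8 2 5]
Step 3: sold=3 (running total=9) -> [3 9 2 4]
Step 4: sold=3 (running total=12) -> [3 10 2 3]
Step 5: sold=3 (running total=15) -> [3 11 2 2]
Step 6: sold=2 (running total=17) -> [3 12 2 2]
Step 7: sold=2 (running total=19) -> [3 13 2 2]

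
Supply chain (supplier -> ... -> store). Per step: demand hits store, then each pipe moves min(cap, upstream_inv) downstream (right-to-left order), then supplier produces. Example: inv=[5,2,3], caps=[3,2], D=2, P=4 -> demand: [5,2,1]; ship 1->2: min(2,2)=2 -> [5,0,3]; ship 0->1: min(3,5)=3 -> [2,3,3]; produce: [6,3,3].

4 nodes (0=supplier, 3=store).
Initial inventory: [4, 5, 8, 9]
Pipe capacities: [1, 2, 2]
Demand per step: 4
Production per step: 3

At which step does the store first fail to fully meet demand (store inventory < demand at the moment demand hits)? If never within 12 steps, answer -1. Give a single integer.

Step 1: demand=4,sold=4 ship[2->3]=2 ship[1->2]=2 ship[0->1]=1 prod=3 -> [6 4 8 7]
Step 2: demand=4,sold=4 ship[2->3]=2 ship[1->2]=2 ship[0->1]=1 prod=3 -> [8 3 8 5]
Step 3: demand=4,sold=4 ship[2->3]=2 ship[1->2]=2 ship[0->1]=1 prod=3 -> [10 2 8 3]
Step 4: demand=4,sold=3 ship[2->3]=2 ship[1->2]=2 ship[0->1]=1 prod=3 -> [12 1 8 2]
Step 5: demand=4,sold=2 ship[2->3]=2 ship[1->2]=1 ship[0->1]=1 prod=3 -> [14 1 7 2]
Step 6: demand=4,sold=2 ship[2->3]=2 ship[1->2]=1 ship[0->1]=1 prod=3 -> [16 1 6 2]
Step 7: demand=4,sold=2 ship[2->3]=2 ship[1->2]=1 ship[0->1]=1 prod=3 -> [18 1 5 2]
Step 8: demand=4,sold=2 ship[2->3]=2 ship[1->2]=1 ship[0->1]=1 prod=3 -> [20 1 4 2]
Step 9: demand=4,sold=2 ship[2->3]=2 ship[1->2]=1 ship[0->1]=1 prod=3 -> [22 1 3 2]
Step 10: demand=4,sold=2 ship[2->3]=2 ship[1->2]=1 ship[0->1]=1 prod=3 -> [24 1 2 2]
Step 11: demand=4,sold=2 ship[2->3]=2 ship[1->2]=1 ship[0->1]=1 prod=3 -> [26 1 1 2]
Step 12: demand=4,sold=2 ship[2->3]=1 ship[1->2]=1 ship[0->1]=1 prod=3 -> [28 1 1 1]
First stockout at step 4

4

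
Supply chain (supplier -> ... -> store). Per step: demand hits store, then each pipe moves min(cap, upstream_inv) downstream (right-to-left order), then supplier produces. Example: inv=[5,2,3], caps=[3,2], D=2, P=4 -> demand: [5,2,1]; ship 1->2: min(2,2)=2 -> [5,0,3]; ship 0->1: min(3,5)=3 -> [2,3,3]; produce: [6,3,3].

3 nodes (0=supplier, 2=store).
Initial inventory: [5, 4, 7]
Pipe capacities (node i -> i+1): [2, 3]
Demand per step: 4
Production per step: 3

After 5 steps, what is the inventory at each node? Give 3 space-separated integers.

Step 1: demand=4,sold=4 ship[1->2]=3 ship[0->1]=2 prod=3 -> inv=[6 3 6]
Step 2: demand=4,sold=4 ship[1->2]=3 ship[0->1]=2 prod=3 -> inv=[7 2 5]
Step 3: demand=4,sold=4 ship[1->2]=2 ship[0->1]=2 prod=3 -> inv=[8 2 3]
Step 4: demand=4,sold=3 ship[1->2]=2 ship[0->1]=2 prod=3 -> inv=[9 2 2]
Step 5: demand=4,sold=2 ship[1->2]=2 ship[0->1]=2 prod=3 -> inv=[10 2 2]

10 2 2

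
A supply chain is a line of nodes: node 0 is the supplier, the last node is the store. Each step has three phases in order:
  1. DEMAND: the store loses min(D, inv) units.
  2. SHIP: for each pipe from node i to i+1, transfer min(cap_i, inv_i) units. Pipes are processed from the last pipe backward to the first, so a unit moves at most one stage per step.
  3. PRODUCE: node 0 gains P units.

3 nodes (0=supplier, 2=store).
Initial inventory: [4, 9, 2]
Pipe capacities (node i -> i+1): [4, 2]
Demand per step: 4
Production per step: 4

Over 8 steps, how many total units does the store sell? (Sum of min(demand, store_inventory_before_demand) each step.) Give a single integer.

Answer: 16

Derivation:
Step 1: sold=2 (running total=2) -> [4 11 2]
Step 2: sold=2 (running total=4) -> [4 13 2]
Step 3: sold=2 (running total=6) -> [4 15 2]
Step 4: sold=2 (running total=8) -> [4 17 2]
Step 5: sold=2 (running total=10) -> [4 19 2]
Step 6: sold=2 (running total=12) -> [4 21 2]
Step 7: sold=2 (running total=14) -> [4 23 2]
Step 8: sold=2 (running total=16) -> [4 25 2]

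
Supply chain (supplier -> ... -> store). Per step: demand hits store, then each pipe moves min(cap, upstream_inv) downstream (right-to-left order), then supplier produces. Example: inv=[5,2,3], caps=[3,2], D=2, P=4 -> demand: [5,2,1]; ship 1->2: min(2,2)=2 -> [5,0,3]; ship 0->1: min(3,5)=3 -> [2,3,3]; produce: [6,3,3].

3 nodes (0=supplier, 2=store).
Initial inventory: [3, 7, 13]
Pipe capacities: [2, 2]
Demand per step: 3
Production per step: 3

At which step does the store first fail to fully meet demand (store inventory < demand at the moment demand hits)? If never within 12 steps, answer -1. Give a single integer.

Step 1: demand=3,sold=3 ship[1->2]=2 ship[0->1]=2 prod=3 -> [4 7 12]
Step 2: demand=3,sold=3 ship[1->2]=2 ship[0->1]=2 prod=3 -> [5 7 11]
Step 3: demand=3,sold=3 ship[1->2]=2 ship[0->1]=2 prod=3 -> [6 7 10]
Step 4: demand=3,sold=3 ship[1->2]=2 ship[0->1]=2 prod=3 -> [7 7 9]
Step 5: demand=3,sold=3 ship[1->2]=2 ship[0->1]=2 prod=3 -> [8 7 8]
Step 6: demand=3,sold=3 ship[1->2]=2 ship[0->1]=2 prod=3 -> [9 7 7]
Step 7: demand=3,sold=3 ship[1->2]=2 ship[0->1]=2 prod=3 -> [10 7 6]
Step 8: demand=3,sold=3 ship[1->2]=2 ship[0->1]=2 prod=3 -> [11 7 5]
Step 9: demand=3,sold=3 ship[1->2]=2 ship[0->1]=2 prod=3 -> [12 7 4]
Step 10: demand=3,sold=3 ship[1->2]=2 ship[0->1]=2 prod=3 -> [13 7 3]
Step 11: demand=3,sold=3 ship[1->2]=2 ship[0->1]=2 prod=3 -> [14 7 2]
Step 12: demand=3,sold=2 ship[1->2]=2 ship[0->1]=2 prod=3 -> [15 7 2]
First stockout at step 12

12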